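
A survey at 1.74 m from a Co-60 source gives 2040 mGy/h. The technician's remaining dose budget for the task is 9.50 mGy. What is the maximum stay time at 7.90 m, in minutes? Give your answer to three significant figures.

5.76 min

Since intensity falls as 1/r², rate at 7.90 m:
2040 × (1.74/7.90)² = 2040 × 0.04851 = 98.96 mGy/h.
Stay time = 9.50 mGy ÷ 98.96 mGy/h = 0.09600 h = 5.760 min.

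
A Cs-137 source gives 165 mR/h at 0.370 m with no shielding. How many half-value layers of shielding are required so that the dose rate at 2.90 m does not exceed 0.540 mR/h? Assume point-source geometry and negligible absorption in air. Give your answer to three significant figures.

2.31 half-value layers

At 2.90 m, distance alone gives (0.370/2.90)² = 0.01628, so 165 × 0.01628 = 2.686 mR/h.
Further attenuation needed: 2.686/0.540 = 4.974.
n = log₂(4.974) = 2.314 half-value layers.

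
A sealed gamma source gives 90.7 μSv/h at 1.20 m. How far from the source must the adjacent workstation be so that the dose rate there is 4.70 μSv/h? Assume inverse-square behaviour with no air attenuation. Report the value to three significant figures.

Intensity scales as (d₁/d₂)², so d₂ = d₁·√(I₁/I₂).
I₁/I₂ = 90.7/4.70 = 19.30, so d₂ = 1.20 × √19.30 = 5.272 m.

5.27 m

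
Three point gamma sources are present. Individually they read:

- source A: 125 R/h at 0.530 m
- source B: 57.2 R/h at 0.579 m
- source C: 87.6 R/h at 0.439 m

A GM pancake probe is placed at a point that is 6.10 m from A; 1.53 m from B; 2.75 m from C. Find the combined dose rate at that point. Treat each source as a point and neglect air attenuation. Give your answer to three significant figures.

11.4 R/h

By superposition, sum each source's inverse-square contribution:
A: 125 × (0.530/6.10)² = 0.9436 R/h
B: 57.2 × (0.579/1.53)² = 8.192 R/h
C: 87.6 × (0.439/2.75)² = 2.232 R/h
Total = 0.9436 + 8.192 + 2.232 = 11.37 R/h.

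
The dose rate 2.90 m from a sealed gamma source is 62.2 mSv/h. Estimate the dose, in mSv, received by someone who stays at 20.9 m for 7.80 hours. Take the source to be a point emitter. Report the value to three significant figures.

Applying the 1/r² law, rate at 20.9 m:
62.2 × (2.90/20.9)² = 62.2 × 0.01925 = 1.197 mSv/h.
Dose = rate × time = 1.197 mSv/h × 7.800 h = 9.337 mSv.

9.34 mSv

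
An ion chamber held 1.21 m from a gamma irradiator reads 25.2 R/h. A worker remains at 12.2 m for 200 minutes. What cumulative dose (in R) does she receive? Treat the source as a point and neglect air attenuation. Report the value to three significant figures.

Using I₁d₁² = I₂d₂², rate at 12.2 m:
25.2 × (1.21/12.2)² = 25.2 × 0.009837 = 0.2479 R/h.
Dose = rate × time = 0.2479 R/h × 3.333 h = 0.8263 R.

0.826 R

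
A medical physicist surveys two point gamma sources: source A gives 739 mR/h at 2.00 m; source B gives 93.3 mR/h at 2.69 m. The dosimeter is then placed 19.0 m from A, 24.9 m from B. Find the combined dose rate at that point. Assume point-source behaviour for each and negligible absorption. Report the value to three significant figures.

By superposition, sum each source's inverse-square contribution:
A: 739 × (2.00/19.0)² = 8.188 mR/h
B: 93.3 × (2.69/24.9)² = 1.089 mR/h
Total = 8.188 + 1.089 = 9.277 mR/h.

9.28 mR/h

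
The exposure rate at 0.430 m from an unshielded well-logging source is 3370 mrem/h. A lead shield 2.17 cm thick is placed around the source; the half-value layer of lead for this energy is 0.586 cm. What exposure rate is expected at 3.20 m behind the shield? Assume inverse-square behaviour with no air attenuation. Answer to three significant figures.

Distance alone: (0.430/3.20)² = 0.01806, so 3370 × 0.01806 = 60.86 mrem/h.
Shield: 2.17/0.586 = 3.703 half-value layers → attenuation 2^(−3.703) = 0.07679.
Combined: 60.86 × 0.07679 = 4.673 mrem/h.

4.67 mrem/h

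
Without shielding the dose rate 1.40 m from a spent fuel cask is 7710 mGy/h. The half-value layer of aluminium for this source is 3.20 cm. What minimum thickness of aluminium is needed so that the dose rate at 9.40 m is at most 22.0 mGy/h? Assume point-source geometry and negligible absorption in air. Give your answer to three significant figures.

9.47 cm

At 9.40 m, distance alone gives (1.40/9.40)² = 0.02218, so 7710 × 0.02218 = 171.0 mGy/h.
Further attenuation needed: 171.0/22.0 = 7.773.
n = log₂(7.773) = 2.958 half-value layers.
Thickness = 2.958 × 3.20 cm = 9.466 cm.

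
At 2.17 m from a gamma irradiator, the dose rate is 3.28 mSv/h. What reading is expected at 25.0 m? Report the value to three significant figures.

Using I₁d₁² = I₂d₂², the rate at 25.0 m is
(2.17/25.0)² = 0.007534, so 3.28 × 0.007534 = 0.02471 mSv/h.

0.0247 mSv/h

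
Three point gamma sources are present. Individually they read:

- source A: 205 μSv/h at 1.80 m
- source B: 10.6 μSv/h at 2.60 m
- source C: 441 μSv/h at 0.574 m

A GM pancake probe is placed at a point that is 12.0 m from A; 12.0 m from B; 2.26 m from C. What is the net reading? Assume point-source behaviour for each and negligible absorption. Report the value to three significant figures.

33.6 μSv/h

By superposition, sum each source's inverse-square contribution:
A: 205 × (1.80/12.0)² = 4.612 μSv/h
B: 10.6 × (2.60/12.0)² = 0.4976 μSv/h
C: 441 × (0.574/2.26)² = 28.45 μSv/h
Total = 4.612 + 0.4976 + 28.45 = 33.56 μSv/h.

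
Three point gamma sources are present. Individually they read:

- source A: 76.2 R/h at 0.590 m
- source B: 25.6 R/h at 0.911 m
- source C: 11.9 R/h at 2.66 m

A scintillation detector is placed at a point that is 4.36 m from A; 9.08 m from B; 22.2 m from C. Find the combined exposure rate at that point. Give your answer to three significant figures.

1.82 R/h

Each source contributes Iᵢ·(dᵢ/rᵢ)²; contributions add.
A: 76.2 × (0.590/4.36)² = 1.395 R/h
B: 25.6 × (0.911/9.08)² = 0.2577 R/h
C: 11.9 × (2.66/22.2)² = 0.1708 R/h
Total = 1.395 + 0.2577 + 0.1708 = 1.824 R/h.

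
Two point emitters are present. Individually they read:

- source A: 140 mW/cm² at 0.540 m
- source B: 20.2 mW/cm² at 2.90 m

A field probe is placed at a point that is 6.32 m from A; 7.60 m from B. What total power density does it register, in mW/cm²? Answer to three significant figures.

3.96 mW/cm²

By superposition, sum each source's inverse-square contribution:
A: 140 × (0.540/6.32)² = 1.022 mW/cm²
B: 20.2 × (2.90/7.60)² = 2.941 mW/cm²
Total = 1.022 + 2.941 = 3.963 mW/cm².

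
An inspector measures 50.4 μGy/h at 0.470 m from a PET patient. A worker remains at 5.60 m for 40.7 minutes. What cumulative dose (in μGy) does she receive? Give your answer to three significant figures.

0.241 μGy

Since intensity falls as 1/r², rate at 5.60 m:
50.4 × (0.470/5.60)² = 50.4 × 0.007044 = 0.3550 μGy/h.
Dose = rate × time = 0.3550 μGy/h × 0.6783 h = 0.2408 μGy.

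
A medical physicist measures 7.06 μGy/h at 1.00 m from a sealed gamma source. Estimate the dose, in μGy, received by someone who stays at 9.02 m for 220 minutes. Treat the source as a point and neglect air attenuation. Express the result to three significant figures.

0.318 μGy

Intensity scales as (d₁/d₂)², so rate at 9.02 m:
7.06 × (1.00/9.02)² = 7.06 × 0.01229 = 0.08677 μGy/h.
Dose = rate × time = 0.08677 μGy/h × 3.667 h = 0.3182 μGy.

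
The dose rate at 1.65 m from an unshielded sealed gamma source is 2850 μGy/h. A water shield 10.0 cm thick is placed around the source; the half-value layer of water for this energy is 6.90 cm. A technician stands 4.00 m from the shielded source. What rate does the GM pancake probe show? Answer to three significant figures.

Distance alone: 2850 × (1.65/4.00)² = 2850 × 0.1702 = 485.1 μGy/h.
Shield: 10.0/6.90 = 1.449 half-value layers → attenuation 2^(−1.449) = 0.3663.
Combined: 485.1 × 0.3663 = 177.7 μGy/h.

178 μGy/h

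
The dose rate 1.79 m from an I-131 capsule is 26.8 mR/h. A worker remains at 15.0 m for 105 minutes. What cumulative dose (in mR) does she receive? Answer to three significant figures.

0.668 mR

Using I₁d₁² = I₂d₂², rate at 15.0 m:
(1.79/15.0)² = 0.01424, so 26.8 × 0.01424 = 0.3816 mR/h.
Dose = rate × time = 0.3816 mR/h × 1.750 h = 0.6678 mR.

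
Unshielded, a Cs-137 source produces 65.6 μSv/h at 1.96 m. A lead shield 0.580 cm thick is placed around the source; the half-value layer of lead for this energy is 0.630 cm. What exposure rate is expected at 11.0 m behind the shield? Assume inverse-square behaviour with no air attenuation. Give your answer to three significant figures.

Distance alone: 65.6 × (1.96/11.0)² = 65.6 × 0.03175 = 2.083 μSv/h.
Shield: 0.580/0.630 = 0.9206 half-value layers → attenuation 2^(−0.9206) = 0.5283.
Combined: 2.083 × 0.5283 = 1.100 μSv/h.

1.10 μSv/h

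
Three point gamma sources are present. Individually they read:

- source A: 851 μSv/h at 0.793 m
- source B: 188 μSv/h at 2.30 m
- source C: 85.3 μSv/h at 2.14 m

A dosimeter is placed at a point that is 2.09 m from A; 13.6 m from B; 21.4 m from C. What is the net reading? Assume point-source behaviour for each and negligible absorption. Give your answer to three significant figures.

By superposition, sum each source's inverse-square contribution:
A: 851 × (0.793/2.09)² = 122.5 μSv/h
B: 188 × (2.30/13.6)² = 5.377 μSv/h
C: 85.3 × (2.14/21.4)² = 0.8530 μSv/h
Total = 122.5 + 5.377 + 0.8530 = 128.7 μSv/h.

129 μSv/h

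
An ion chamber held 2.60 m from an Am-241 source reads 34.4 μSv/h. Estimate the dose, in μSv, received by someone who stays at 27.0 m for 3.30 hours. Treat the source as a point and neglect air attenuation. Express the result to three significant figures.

1.05 μSv

Since intensity falls as 1/r², rate at 27.0 m:
(2.60/27.0)² = 0.009273, so 34.4 × 0.009273 = 0.3190 μSv/h.
Dose = rate × time = 0.3190 μSv/h × 3.300 h = 1.053 μSv.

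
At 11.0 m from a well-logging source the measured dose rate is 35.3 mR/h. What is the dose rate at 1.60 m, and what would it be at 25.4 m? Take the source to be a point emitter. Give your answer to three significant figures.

1670 mR/h; 6.62 mR/h

Using I₁d₁² = I₂d₂²,
At 1.60 m: (11.0/1.60)² = 47.27, so 35.3 × 47.27 = 1669 mR/h
At 25.4 m: (1.60/25.4)² = 0.003968, so 1669 × 0.003968 = 6.623 mR/h.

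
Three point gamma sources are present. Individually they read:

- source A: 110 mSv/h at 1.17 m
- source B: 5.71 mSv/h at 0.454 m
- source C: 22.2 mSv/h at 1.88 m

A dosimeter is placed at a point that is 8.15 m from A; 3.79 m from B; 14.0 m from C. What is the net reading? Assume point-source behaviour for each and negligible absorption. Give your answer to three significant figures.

Each source contributes Iᵢ·(dᵢ/rᵢ)²; contributions add.
A: 110 × (1.17/8.15)² = 2.267 mSv/h
B: 5.71 × (0.454/3.79)² = 0.08193 mSv/h
C: 22.2 × (1.88/14.0)² = 0.4003 mSv/h
Total = 2.267 + 0.08193 + 0.4003 = 2.749 mSv/h.

2.75 mSv/h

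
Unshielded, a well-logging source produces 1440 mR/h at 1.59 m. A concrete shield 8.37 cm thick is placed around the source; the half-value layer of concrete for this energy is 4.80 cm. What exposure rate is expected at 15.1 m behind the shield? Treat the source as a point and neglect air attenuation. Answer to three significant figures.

Distance alone: (1.59/15.1)² = 0.01109, so 1440 × 0.01109 = 15.97 mR/h.
Shield: 8.37/4.80 = 1.744 half-value layers → attenuation 2^(−1.744) = 0.2985.
Combined: 15.97 × 0.2985 = 4.767 mR/h.

4.77 mR/h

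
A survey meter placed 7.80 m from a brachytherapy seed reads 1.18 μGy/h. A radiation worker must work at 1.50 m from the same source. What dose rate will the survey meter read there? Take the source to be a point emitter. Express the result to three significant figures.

31.9 μGy/h

Applying the 1/r² law, scaling from 7.80 m to 1.50 m:
(7.80/1.50)² = 27.04, so 1.18 × 27.04 = 31.91 μGy/h.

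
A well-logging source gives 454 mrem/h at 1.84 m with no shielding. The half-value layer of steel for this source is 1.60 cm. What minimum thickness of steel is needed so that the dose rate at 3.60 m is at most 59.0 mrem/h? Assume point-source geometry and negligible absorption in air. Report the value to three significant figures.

At 3.60 m, distance alone gives (1.84/3.60)² = 0.2612, so 454 × 0.2612 = 118.6 mrem/h.
Further attenuation needed: 118.6/59.0 = 2.010.
n = log₂(2.010) = 1.007 half-value layers.
Thickness = 1.007 × 1.60 cm = 1.611 cm.

1.61 cm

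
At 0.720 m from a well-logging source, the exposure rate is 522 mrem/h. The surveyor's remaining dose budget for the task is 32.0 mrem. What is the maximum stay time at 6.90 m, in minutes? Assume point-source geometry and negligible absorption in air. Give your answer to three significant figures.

338 min

Since intensity falls as 1/r², rate at 6.90 m:
522 × (0.720/6.90)² = 522 × 0.01089 = 5.685 mrem/h.
Stay time = 32.0 mrem ÷ 5.685 mrem/h = 5.629 h = 337.7 min.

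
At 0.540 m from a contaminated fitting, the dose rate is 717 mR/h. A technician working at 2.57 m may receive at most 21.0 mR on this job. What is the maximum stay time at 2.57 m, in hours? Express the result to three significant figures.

Using I₁d₁² = I₂d₂², rate at 2.57 m:
(0.540/2.57)² = 0.04415, so 717 × 0.04415 = 31.66 mR/h.
Stay time = 21.0 mR ÷ 31.66 mR/h = 0.6633 h.

0.663 h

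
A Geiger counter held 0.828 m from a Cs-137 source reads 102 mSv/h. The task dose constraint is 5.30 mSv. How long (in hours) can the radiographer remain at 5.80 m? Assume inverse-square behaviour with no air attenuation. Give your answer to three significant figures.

By the inverse-square law, rate at 5.80 m:
102 × (0.828/5.80)² = 102 × 0.02038 = 2.079 mSv/h.
Stay time = 5.30 mSv ÷ 2.079 mSv/h = 2.549 h.

2.55 h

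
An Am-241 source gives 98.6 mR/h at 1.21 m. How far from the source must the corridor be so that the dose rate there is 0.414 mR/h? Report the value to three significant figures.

18.7 m

Using I₁d₁² = I₂d₂², d₂ = d₁·√(I₁/I₂).
I₁/I₂ = 98.6/0.414 = 238.2, so d₂ = 1.21 × √238.2 = 18.67 m.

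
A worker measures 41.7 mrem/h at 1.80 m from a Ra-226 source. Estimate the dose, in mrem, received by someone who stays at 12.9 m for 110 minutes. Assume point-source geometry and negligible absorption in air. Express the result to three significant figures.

1.49 mrem

Using I₁d₁² = I₂d₂², rate at 12.9 m:
(1.80/12.9)² = 0.01947, so 41.7 × 0.01947 = 0.8119 mrem/h.
Dose = rate × time = 0.8119 mrem/h × 1.833 h = 1.488 mrem.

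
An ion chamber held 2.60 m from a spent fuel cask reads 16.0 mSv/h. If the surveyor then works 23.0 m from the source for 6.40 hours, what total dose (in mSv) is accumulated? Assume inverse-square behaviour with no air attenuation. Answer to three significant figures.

1.31 mSv

Applying the 1/r² law, rate at 23.0 m:
16.0 × (2.60/23.0)² = 16.0 × 0.01278 = 0.2045 mSv/h.
Dose = rate × time = 0.2045 mSv/h × 6.400 h = 1.309 mSv.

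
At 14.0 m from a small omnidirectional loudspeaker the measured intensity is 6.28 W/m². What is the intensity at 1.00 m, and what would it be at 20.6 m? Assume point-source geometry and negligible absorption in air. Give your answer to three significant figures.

Since intensity falls as 1/r²,
At 1.00 m: (14.0/1.00)² = 196.0, so 6.28 × 196.0 = 1231 W/m²
At 20.6 m: 1231 × (1.00/20.6)² = 1231 × 0.002356 = 2.900 W/m².

1230 W/m²; 2.90 W/m²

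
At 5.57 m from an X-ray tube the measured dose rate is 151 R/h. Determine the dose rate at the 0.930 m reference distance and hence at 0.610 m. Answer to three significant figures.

Since intensity falls as 1/r²,
At 0.930 m: 151 × (5.57/0.930)² = 151 × 35.87 = 5416 R/h
At 0.610 m: 5416 × (0.930/0.610)² = 5416 × 2.324 = 12590 R/h.

5420 R/h; 12600 R/h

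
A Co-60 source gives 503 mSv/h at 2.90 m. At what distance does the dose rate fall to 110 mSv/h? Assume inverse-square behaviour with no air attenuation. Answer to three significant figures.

Intensity scales as (d₁/d₂)², so d₂ = d₁·√(I₁/I₂).
I₁/I₂ = 503/110 = 4.573, so d₂ = 2.90 × √4.573 = 6.202 m.

6.20 m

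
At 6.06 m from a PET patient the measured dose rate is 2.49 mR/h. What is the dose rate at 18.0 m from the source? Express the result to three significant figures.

0.282 mR/h

Intensity scales as (d₁/d₂)², so scaling from 6.06 m to 18.0 m:
(6.06/18.0)² = 0.1133, so 2.49 × 0.1133 = 0.2821 mR/h.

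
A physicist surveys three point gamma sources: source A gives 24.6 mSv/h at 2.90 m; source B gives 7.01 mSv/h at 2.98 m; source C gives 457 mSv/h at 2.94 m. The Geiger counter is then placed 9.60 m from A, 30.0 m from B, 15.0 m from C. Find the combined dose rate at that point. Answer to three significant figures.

By superposition, sum each source's inverse-square contribution:
A: 24.6 × (2.90/9.60)² = 2.245 mSv/h
B: 7.01 × (2.98/30.0)² = 0.06917 mSv/h
C: 457 × (2.94/15.0)² = 17.56 mSv/h
Total = 2.245 + 0.06917 + 17.56 = 19.87 mSv/h.

19.9 mSv/h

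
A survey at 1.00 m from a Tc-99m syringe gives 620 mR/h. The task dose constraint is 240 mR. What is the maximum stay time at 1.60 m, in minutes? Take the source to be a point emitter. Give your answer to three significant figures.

59.5 min

Using I₁d₁² = I₂d₂², rate at 1.60 m:
(1.00/1.60)² = 0.3906, so 620 × 0.3906 = 242.2 mR/h.
Stay time = 240 mR ÷ 242.2 mR/h = 0.9909 h = 59.45 min.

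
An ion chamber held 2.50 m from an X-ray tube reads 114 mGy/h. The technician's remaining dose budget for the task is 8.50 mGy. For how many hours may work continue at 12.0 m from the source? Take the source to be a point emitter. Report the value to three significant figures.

Using I₁d₁² = I₂d₂², rate at 12.0 m:
114 × (2.50/12.0)² = 114 × 0.04340 = 4.948 mGy/h.
Stay time = 8.50 mGy ÷ 4.948 mGy/h = 1.718 h.

1.72 h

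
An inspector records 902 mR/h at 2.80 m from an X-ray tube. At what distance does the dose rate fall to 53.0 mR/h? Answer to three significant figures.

Applying the 1/r² law, d₂ = d₁·√(I₁/I₂).
I₁/I₂ = 902/53.0 = 17.02, so d₂ = 2.80 × √17.02 = 11.55 m.

11.6 m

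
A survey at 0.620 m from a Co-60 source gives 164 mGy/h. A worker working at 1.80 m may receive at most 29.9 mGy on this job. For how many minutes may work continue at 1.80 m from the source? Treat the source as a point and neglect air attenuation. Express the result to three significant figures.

Applying the 1/r² law, rate at 1.80 m:
(0.620/1.80)² = 0.1186, so 164 × 0.1186 = 19.45 mGy/h.
Stay time = 29.9 mGy ÷ 19.45 mGy/h = 1.537 h = 92.22 min.

92.2 min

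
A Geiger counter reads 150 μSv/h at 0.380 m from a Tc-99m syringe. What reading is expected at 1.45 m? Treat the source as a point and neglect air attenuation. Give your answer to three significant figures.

Applying the 1/r² law, the rate at 1.45 m is
(0.380/1.45)² = 0.06868, so 150 × 0.06868 = 10.30 μSv/h.

10.3 μSv/h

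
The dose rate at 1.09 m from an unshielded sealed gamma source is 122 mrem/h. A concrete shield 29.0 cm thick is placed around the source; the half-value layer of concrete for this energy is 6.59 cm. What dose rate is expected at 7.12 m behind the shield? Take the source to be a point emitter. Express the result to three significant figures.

0.135 mrem/h

Distance alone: 122 × (1.09/7.12)² = 122 × 0.02344 = 2.860 mrem/h.
Shield: 29.0/6.59 = 4.401 half-value layers → attenuation 2^(−4.401) = 0.04733.
Combined: 2.860 × 0.04733 = 0.1354 mrem/h.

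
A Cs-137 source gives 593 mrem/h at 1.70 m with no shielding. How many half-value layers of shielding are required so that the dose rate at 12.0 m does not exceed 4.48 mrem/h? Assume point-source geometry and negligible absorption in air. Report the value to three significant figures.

1.41 half-value layers

At 12.0 m, distance alone gives 593 × (1.70/12.0)² = 593 × 0.02007 = 11.90 mrem/h.
Further attenuation needed: 11.90/4.48 = 2.656.
n = log₂(2.656) = 1.409 half-value layers.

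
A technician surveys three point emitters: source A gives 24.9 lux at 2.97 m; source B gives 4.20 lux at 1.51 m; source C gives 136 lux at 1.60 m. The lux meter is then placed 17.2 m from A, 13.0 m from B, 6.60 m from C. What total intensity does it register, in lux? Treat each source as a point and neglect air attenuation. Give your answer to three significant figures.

8.79 lux

By superposition, sum each source's inverse-square contribution:
A: 24.9 × (2.97/17.2)² = 0.7424 lux
B: 4.20 × (1.51/13.0)² = 0.05667 lux
C: 136 × (1.60/6.60)² = 7.993 lux
Total = 0.7424 + 0.05667 + 7.993 = 8.792 lux.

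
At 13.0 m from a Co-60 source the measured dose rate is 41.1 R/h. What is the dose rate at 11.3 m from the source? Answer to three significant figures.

54.4 R/h

Intensity scales as (d₁/d₂)², so scaling from 13.0 m to 11.3 m:
41.1 × (13.0/11.3)² = 41.1 × 1.324 = 54.42 R/h.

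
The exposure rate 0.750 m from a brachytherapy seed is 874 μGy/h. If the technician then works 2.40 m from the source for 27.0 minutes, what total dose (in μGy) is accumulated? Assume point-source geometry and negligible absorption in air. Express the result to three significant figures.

Applying the 1/r² law, rate at 2.40 m:
(0.750/2.40)² = 0.09766, so 874 × 0.09766 = 85.35 μGy/h.
Dose = rate × time = 85.35 μGy/h × 0.4500 h = 38.41 μGy.

38.4 μGy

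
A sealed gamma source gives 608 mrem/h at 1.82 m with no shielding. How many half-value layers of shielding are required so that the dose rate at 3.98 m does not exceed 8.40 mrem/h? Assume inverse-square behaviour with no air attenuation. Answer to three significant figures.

3.92 half-value layers

At 3.98 m, distance alone gives (1.82/3.98)² = 0.2091, so 608 × 0.2091 = 127.1 mrem/h.
Further attenuation needed: 127.1/8.40 = 15.13.
n = log₂(15.13) = 3.919 half-value layers.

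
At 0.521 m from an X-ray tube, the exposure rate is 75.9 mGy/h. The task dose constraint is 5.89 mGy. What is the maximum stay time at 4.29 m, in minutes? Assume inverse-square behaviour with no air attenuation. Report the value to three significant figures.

316 min

By the inverse-square law, rate at 4.29 m:
75.9 × (0.521/4.29)² = 75.9 × 0.01475 = 1.120 mGy/h.
Stay time = 5.89 mGy ÷ 1.120 mGy/h = 5.259 h = 315.5 min.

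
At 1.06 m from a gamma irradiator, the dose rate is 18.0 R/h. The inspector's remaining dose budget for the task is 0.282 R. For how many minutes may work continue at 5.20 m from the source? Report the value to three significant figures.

22.6 min

Applying the 1/r² law, rate at 5.20 m:
18.0 × (1.06/5.20)² = 18.0 × 0.04155 = 0.7479 R/h.
Stay time = 0.282 R ÷ 0.7479 R/h = 0.3771 h = 22.63 min.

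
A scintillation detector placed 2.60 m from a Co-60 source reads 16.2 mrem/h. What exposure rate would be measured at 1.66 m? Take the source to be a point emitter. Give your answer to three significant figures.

39.7 mrem/h

Using I₁d₁² = I₂d₂², scaling from 2.60 m to 1.66 m:
16.2 × (2.60/1.66)² = 16.2 × 2.453 = 39.74 mrem/h.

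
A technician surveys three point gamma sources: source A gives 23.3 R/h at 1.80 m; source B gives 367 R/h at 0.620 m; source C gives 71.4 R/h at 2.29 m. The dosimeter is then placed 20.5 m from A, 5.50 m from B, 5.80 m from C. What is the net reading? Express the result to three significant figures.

Each source contributes Iᵢ·(dᵢ/rᵢ)²; contributions add.
A: 23.3 × (1.80/20.5)² = 0.1796 R/h
B: 367 × (0.620/5.50)² = 4.664 R/h
C: 71.4 × (2.29/5.80)² = 11.13 R/h
Total = 0.1796 + 4.664 + 11.13 = 15.97 R/h.

16.0 R/h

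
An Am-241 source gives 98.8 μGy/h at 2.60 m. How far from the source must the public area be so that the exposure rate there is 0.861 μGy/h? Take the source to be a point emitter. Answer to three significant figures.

27.9 m

Using I₁d₁² = I₂d₂², d₂ = d₁·√(I₁/I₂).
I₁/I₂ = 98.8/0.861 = 114.8, so d₂ = 2.60 × √114.8 = 27.86 m.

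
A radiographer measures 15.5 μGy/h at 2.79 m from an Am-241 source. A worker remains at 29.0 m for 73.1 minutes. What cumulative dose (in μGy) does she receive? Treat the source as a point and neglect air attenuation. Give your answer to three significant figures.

0.175 μGy

Applying the 1/r² law, rate at 29.0 m:
15.5 × (2.79/29.0)² = 15.5 × 0.009256 = 0.1435 μGy/h.
Dose = rate × time = 0.1435 μGy/h × 1.218 h = 0.1748 μGy.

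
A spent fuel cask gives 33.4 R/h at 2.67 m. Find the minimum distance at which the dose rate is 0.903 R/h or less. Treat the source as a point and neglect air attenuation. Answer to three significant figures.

By the inverse-square law, d₂ = d₁·√(I₁/I₂).
I₁/I₂ = 33.4/0.903 = 36.99, so d₂ = 2.67 × √36.99 = 16.24 m.

16.2 m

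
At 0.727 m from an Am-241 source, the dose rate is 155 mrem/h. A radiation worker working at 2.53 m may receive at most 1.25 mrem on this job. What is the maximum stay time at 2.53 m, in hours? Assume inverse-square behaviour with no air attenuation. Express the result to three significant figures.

By the inverse-square law, rate at 2.53 m:
(0.727/2.53)² = 0.08257, so 155 × 0.08257 = 12.80 mrem/h.
Stay time = 1.25 mrem ÷ 12.80 mrem/h = 0.09766 h.

0.0977 h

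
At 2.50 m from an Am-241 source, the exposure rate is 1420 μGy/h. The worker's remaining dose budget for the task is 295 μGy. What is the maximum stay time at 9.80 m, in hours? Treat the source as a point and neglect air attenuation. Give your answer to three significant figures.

Applying the 1/r² law, rate at 9.80 m:
1420 × (2.50/9.80)² = 1420 × 0.06508 = 92.41 μGy/h.
Stay time = 295 μGy ÷ 92.41 μGy/h = 3.192 h.

3.19 h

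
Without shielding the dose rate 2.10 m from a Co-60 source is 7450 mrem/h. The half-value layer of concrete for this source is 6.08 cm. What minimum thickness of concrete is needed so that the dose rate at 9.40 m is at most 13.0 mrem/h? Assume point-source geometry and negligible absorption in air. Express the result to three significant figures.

29.4 cm

At 9.40 m, distance alone gives 7450 × (2.10/9.40)² = 7450 × 0.04991 = 371.8 mrem/h.
Further attenuation needed: 371.8/13.0 = 28.60.
n = log₂(28.60) = 4.838 half-value layers.
Thickness = 4.838 × 6.08 cm = 29.42 cm.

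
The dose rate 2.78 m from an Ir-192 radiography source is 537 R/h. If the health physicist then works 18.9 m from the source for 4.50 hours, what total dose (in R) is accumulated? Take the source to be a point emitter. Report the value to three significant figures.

Applying the 1/r² law, rate at 18.9 m:
537 × (2.78/18.9)² = 537 × 0.02164 = 11.62 R/h.
Dose = rate × time = 11.62 R/h × 4.500 h = 52.29 R.

52.3 R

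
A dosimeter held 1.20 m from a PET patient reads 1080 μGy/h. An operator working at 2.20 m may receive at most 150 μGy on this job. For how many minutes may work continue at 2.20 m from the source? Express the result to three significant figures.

Using I₁d₁² = I₂d₂², rate at 2.20 m:
1080 × (1.20/2.20)² = 1080 × 0.2975 = 321.3 μGy/h.
Stay time = 150 μGy ÷ 321.3 μGy/h = 0.4669 h = 28.01 min.

28.0 min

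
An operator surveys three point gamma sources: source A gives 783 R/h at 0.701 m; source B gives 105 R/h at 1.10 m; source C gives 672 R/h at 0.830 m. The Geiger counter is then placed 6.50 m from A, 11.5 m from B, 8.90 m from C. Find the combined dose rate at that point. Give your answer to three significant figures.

By superposition, sum each source's inverse-square contribution:
A: 783 × (0.701/6.50)² = 9.107 R/h
B: 105 × (1.10/11.5)² = 0.9607 R/h
C: 672 × (0.830/8.90)² = 5.844 R/h
Total = 9.107 + 0.9607 + 5.844 = 15.91 R/h.

15.9 R/h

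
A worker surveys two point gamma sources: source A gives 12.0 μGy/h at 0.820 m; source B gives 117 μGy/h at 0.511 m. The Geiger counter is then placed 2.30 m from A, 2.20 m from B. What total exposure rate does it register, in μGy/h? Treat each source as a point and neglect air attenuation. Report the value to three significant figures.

7.84 μGy/h

By superposition, sum each source's inverse-square contribution:
A: 12.0 × (0.820/2.30)² = 1.525 μGy/h
B: 117 × (0.511/2.20)² = 6.312 μGy/h
Total = 1.525 + 6.312 = 7.837 μGy/h.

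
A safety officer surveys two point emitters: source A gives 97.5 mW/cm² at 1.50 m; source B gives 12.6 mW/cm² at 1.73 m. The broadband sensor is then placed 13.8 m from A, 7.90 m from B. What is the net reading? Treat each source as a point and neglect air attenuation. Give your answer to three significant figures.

1.76 mW/cm²

Each source contributes Iᵢ·(dᵢ/rᵢ)²; contributions add.
A: 97.5 × (1.50/13.8)² = 1.152 mW/cm²
B: 12.6 × (1.73/7.90)² = 0.6042 mW/cm²
Total = 1.152 + 0.6042 = 1.756 mW/cm².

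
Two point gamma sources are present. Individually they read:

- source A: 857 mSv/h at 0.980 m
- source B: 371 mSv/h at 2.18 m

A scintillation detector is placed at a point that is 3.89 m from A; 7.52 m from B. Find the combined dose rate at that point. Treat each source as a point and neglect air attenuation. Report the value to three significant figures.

85.6 mSv/h

By superposition, sum each source's inverse-square contribution:
A: 857 × (0.980/3.89)² = 54.39 mSv/h
B: 371 × (2.18/7.52)² = 31.18 mSv/h
Total = 54.39 + 31.18 = 85.57 mSv/h.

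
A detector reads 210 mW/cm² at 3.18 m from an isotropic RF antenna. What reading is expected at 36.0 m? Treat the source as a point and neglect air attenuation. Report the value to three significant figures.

1.64 mW/cm²

Intensity scales as (d₁/d₂)², so the rate at 36.0 m is
210 × (3.18/36.0)² = 210 × 0.007803 = 1.639 mW/cm².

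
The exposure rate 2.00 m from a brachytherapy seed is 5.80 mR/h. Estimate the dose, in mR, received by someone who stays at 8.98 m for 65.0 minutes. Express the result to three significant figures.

0.312 mR

By the inverse-square law, rate at 8.98 m:
(2.00/8.98)² = 0.04960, so 5.80 × 0.04960 = 0.2877 mR/h.
Dose = rate × time = 0.2877 mR/h × 1.083 h = 0.3116 mR.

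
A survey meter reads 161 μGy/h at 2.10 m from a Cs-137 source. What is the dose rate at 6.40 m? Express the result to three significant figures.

Applying the 1/r² law, the rate at 6.40 m is
(2.10/6.40)² = 0.1077, so 161 × 0.1077 = 17.34 μGy/h.

17.3 μGy/h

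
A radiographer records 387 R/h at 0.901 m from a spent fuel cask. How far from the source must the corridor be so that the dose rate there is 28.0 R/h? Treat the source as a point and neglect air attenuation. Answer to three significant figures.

3.35 m

Intensity scales as (d₁/d₂)², so d₂ = d₁·√(I₁/I₂).
I₁/I₂ = 387/28.0 = 13.82, so d₂ = 0.901 × √13.82 = 3.349 m.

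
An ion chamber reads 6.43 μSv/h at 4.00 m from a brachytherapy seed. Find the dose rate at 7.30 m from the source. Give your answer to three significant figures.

Intensity scales as (d₁/d₂)², so the rate at 7.30 m is
(4.00/7.30)² = 0.3002, so 6.43 × 0.3002 = 1.930 μSv/h.

1.93 μSv/h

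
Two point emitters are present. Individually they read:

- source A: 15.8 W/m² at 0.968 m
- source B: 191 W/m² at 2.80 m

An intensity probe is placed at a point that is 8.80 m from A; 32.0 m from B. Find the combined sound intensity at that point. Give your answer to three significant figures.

1.65 W/m²

Each source contributes Iᵢ·(dᵢ/rᵢ)²; contributions add.
A: 15.8 × (0.968/8.80)² = 0.1912 W/m²
B: 191 × (2.80/32.0)² = 1.462 W/m²
Total = 0.1912 + 1.462 = 1.653 W/m².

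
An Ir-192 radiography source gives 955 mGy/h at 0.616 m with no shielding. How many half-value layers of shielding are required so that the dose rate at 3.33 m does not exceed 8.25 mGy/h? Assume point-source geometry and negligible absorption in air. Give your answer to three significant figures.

1.99 half-value layers

At 3.33 m, distance alone gives 955 × (0.616/3.33)² = 955 × 0.03422 = 32.68 mGy/h.
Further attenuation needed: 32.68/8.25 = 3.961.
n = log₂(3.961) = 1.986 half-value layers.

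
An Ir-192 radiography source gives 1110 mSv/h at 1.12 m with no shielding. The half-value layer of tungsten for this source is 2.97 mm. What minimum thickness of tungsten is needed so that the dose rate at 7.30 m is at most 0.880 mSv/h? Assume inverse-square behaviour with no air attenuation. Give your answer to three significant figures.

14.5 mm

At 7.30 m, distance alone gives 1110 × (1.12/7.30)² = 1110 × 0.02354 = 26.13 mSv/h.
Further attenuation needed: 26.13/0.880 = 29.69.
n = log₂(29.69) = 4.892 half-value layers.
Thickness = 4.892 × 2.97 mm = 14.53 mm.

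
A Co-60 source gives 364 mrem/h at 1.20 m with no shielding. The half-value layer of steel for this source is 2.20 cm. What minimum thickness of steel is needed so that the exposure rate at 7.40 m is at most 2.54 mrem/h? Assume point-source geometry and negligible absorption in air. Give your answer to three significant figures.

At 7.40 m, distance alone gives (1.20/7.40)² = 0.02630, so 364 × 0.02630 = 9.573 mrem/h.
Further attenuation needed: 9.573/2.54 = 3.769.
n = log₂(3.769) = 1.914 half-value layers.
Thickness = 1.914 × 2.20 cm = 4.211 cm.

4.21 cm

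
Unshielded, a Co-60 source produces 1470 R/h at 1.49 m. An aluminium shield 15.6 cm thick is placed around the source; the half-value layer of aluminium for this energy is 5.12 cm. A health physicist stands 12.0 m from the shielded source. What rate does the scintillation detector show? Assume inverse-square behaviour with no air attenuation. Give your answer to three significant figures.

Distance alone: 1470 × (1.49/12.0)² = 1470 × 0.01542 = 22.67 R/h.
Shield: 15.6/5.12 = 3.047 half-value layers → attenuation 2^(−3.047) = 0.1210.
Combined: 22.67 × 0.1210 = 2.743 R/h.

2.74 R/h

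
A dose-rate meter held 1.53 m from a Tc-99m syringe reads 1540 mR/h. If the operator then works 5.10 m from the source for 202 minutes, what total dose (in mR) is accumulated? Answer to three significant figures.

Intensity scales as (d₁/d₂)², so rate at 5.10 m:
(1.53/5.10)² = 0.09000, so 1540 × 0.09000 = 138.6 mR/h.
Dose = rate × time = 138.6 mR/h × 3.367 h = 466.7 mR.

467 mR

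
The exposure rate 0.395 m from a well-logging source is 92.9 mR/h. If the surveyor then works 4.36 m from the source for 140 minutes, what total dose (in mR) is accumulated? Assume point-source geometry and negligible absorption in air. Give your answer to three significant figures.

Since intensity falls as 1/r², rate at 4.36 m:
(0.395/4.36)² = 0.008208, so 92.9 × 0.008208 = 0.7625 mR/h.
Dose = rate × time = 0.7625 mR/h × 2.333 h = 1.779 mR.

1.78 mR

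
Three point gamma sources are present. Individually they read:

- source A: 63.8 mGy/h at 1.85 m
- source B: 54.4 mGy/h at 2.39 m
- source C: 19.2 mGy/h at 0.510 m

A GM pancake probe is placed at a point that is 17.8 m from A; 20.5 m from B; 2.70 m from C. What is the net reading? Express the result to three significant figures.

2.11 mGy/h

Each source contributes Iᵢ·(dᵢ/rᵢ)²; contributions add.
A: 63.8 × (1.85/17.8)² = 0.6892 mGy/h
B: 54.4 × (2.39/20.5)² = 0.7394 mGy/h
C: 19.2 × (0.510/2.70)² = 0.6850 mGy/h
Total = 0.6892 + 0.7394 + 0.6850 = 2.114 mGy/h.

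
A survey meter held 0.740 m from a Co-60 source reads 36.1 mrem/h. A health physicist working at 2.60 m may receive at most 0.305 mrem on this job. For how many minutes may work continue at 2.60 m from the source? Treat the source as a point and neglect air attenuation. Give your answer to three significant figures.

Intensity scales as (d₁/d₂)², so rate at 2.60 m:
36.1 × (0.740/2.60)² = 36.1 × 0.08101 = 2.924 mrem/h.
Stay time = 0.305 mrem ÷ 2.924 mrem/h = 0.1043 h = 6.258 min.

6.26 min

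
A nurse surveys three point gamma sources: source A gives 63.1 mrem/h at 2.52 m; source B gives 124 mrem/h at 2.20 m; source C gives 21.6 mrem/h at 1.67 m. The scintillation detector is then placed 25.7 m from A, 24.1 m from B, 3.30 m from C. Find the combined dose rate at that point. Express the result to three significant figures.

By superposition, sum each source's inverse-square contribution:
A: 63.1 × (2.52/25.7)² = 0.6067 mrem/h
B: 124 × (2.20/24.1)² = 1.033 mrem/h
C: 21.6 × (1.67/3.30)² = 5.532 mrem/h
Total = 0.6067 + 1.033 + 5.532 = 7.172 mrem/h.

7.17 mrem/h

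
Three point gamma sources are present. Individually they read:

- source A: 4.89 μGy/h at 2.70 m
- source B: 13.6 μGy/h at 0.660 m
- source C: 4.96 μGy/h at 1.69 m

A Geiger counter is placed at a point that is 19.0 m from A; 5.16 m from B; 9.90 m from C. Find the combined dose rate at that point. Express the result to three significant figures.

0.466 μGy/h

By superposition, sum each source's inverse-square contribution:
A: 4.89 × (2.70/19.0)² = 0.09875 μGy/h
B: 13.6 × (0.660/5.16)² = 0.2225 μGy/h
C: 4.96 × (1.69/9.90)² = 0.1445 μGy/h
Total = 0.09875 + 0.2225 + 0.1445 = 0.4657 μGy/h.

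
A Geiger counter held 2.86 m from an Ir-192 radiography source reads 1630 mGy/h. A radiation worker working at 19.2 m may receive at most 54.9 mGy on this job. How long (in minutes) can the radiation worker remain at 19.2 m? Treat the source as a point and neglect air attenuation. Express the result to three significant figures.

91.1 min

Since intensity falls as 1/r², rate at 19.2 m:
(2.86/19.2)² = 0.02219, so 1630 × 0.02219 = 36.17 mGy/h.
Stay time = 54.9 mGy ÷ 36.17 mGy/h = 1.518 h = 91.08 min.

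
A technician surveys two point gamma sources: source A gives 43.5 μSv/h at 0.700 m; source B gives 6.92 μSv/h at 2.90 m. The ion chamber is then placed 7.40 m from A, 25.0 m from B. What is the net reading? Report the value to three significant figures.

By superposition, sum each source's inverse-square contribution:
A: 43.5 × (0.700/7.40)² = 0.3892 μSv/h
B: 6.92 × (2.90/25.0)² = 0.09312 μSv/h
Total = 0.3892 + 0.09312 = 0.4823 μSv/h.

0.482 μSv/h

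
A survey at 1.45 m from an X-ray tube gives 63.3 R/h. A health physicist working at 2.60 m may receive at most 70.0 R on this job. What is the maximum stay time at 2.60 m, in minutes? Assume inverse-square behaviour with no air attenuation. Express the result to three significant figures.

213 min

Intensity scales as (d₁/d₂)², so rate at 2.60 m:
(1.45/2.60)² = 0.3110, so 63.3 × 0.3110 = 19.69 R/h.
Stay time = 70.0 R ÷ 19.69 R/h = 3.555 h = 213.3 min.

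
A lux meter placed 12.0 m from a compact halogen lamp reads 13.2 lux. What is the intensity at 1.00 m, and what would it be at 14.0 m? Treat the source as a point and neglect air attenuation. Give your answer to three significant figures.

1900 lux; 9.70 lux

Applying the 1/r² law,
At 1.00 m: 13.2 × (12.0/1.00)² = 13.2 × 144.0 = 1901 lux
At 14.0 m: 1901 × (1.00/14.0)² = 1901 × 0.005102 = 9.699 lux.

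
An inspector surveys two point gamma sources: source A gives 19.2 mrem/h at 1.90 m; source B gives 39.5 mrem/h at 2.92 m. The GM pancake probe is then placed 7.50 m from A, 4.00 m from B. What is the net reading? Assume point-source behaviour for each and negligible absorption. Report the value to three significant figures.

22.3 mrem/h

Each source contributes Iᵢ·(dᵢ/rᵢ)²; contributions add.
A: 19.2 × (1.90/7.50)² = 1.232 mrem/h
B: 39.5 × (2.92/4.00)² = 21.05 mrem/h
Total = 1.232 + 21.05 = 22.28 mrem/h.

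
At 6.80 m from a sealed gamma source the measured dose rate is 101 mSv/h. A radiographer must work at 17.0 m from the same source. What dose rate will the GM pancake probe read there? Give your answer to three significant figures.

Using I₁d₁² = I₂d₂², scaling from 6.80 m to 17.0 m:
101 × (6.80/17.0)² = 101 × 0.1600 = 16.16 mSv/h.

16.2 mSv/h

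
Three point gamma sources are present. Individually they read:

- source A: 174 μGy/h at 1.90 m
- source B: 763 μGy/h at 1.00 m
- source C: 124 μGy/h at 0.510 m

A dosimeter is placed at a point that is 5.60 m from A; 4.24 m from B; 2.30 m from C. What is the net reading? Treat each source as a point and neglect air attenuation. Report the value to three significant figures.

Each source contributes Iᵢ·(dᵢ/rᵢ)²; contributions add.
A: 174 × (1.90/5.60)² = 20.03 μGy/h
B: 763 × (1.00/4.24)² = 42.44 μGy/h
C: 124 × (0.510/2.30)² = 6.097 μGy/h
Total = 20.03 + 42.44 + 6.097 = 68.57 μGy/h.

68.6 μGy/h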